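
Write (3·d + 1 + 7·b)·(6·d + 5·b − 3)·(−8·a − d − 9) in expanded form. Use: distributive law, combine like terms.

−144·a·d^2 − 18·d^3 − 159·d^2 − 456·a·b·d − 57·b·d^2 − 497·b·d + 24·a·d + 30·d + 128·a·b + 144·b + 24·a + 27 − 280·a·b^2 − 35·b^2·d − 315·b^2

(3·d + 1 + 7·b)·(6·d + 5·b − 3)·(−8·a − d − 9)
= (18·d^2 + 15·b·d − 9·d + 6·d + 5·b − 3 + 42·b·d + 35·b^2 − 21·b)·(−8·a − d − 9)    [distributive law]
= (18·d^2 + 57·b·d − 3·d − 16·b − 3 + 35·b^2)·(−8·a − d − 9)    [combine like terms]
= −144·a·d^2 − 18·d^3 − 162·d^2 − 456·a·b·d − 57·b·d^2 − 513·b·d + 24·a·d + 3·d^2 + 27·d + 128·a·b + 16·b·d + 144·b + 24·a + 3·d + 27 − 280·a·b^2 − 35·b^2·d − 315·b^2    [distributive law]
= −144·a·d^2 − 18·d^3 − 159·d^2 − 456·a·b·d − 57·b·d^2 − 497·b·d + 24·a·d + 30·d + 128·a·b + 144·b + 24·a + 27 − 280·a·b^2 − 35·b^2·d − 315·b^2    [combine like terms]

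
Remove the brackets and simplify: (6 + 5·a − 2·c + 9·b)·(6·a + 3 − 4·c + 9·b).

(6 + 5·a − 2·c + 9·b)·(6·a + 3 − 4·c + 9·b)
= 36·a + 18 − 24·c + 54·b + 30·a^2 + 15·a − 20·a·c + 45·a·b − 12·a·c − 6·c + 8·c^2 − 18·b·c + 54·a·b + 27·b − 36·b·c + 81·b^2    [distributive law]
= 51·a + 18 − 30·c + 81·b + 30·a^2 − 32·a·c + 99·a·b + 8·c^2 − 54·b·c + 81·b^2    [combine like terms]

51·a + 18 − 30·c + 81·b + 30·a^2 − 32·a·c + 99·a·b + 8·c^2 − 54·b·c + 81·b^2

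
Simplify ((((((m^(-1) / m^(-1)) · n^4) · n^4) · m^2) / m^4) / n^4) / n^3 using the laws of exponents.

m^(-2)·n

((((((m^(-1) / m^(-1)) · n^4) · n^4) · m^2) / m^4) / n^4) / n^3
= (((((m^0 · n^4) · n^4) · m^2) / m^4) / n^4) / n^3    [quotient of powers]
= m^(-2)·n    [quotient of powers; product of powers]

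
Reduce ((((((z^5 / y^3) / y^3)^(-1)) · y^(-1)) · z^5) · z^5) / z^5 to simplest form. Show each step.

((((((z^5 / y^3) / y^3)^(-1)) · y^(-1)) · z^5) · z^5) / z^5
= ((((((z^5 / y^3)^(-1)) / ((y^3)^(-1))) · y^(-1)) · z^5) · z^5) / z^5    [power of a quotient]
= (((((((z^5)^(-1)) / ((y^3)^(-1))) / ((y^3)^(-1))) · y^(-1)) · z^5) · z^5) / z^5    [power of a quotient]
= (((((z^(-5) / ((y^3)^(-1))) / ((y^3)^(-1))) · y^(-1)) · z^5) · z^5) / z^5    [power of a power]
= (((((z^(-5) / y^(-3)) / ((y^3)^(-1))) · y^(-1)) · z^5) · z^5) / z^5    [power of a power]
= (((((z^(-5) / y^(-3)) / y^(-3)) · y^(-1)) · z^5) · z^5) / z^5    [power of a power]
= y^5    [quotient of powers; product of powers]

y^5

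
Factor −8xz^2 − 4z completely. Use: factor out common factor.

4z(−2xz − 1)

−8xz^2 − 4z
= 4(−2xz^2 − z)    [factor out 4]
= 4z(−2xz − 1)    [factor out z]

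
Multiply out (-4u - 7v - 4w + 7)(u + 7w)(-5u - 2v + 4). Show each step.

(-4u - 7v - 4w + 7)(u + 7w)(-5u - 2v + 4)
= (-4u² - 28uw - 7uv - 49vw - 4uw - 28w² + 7u + 49w)(-5u - 2v + 4)    [distributive law]
= (-4u² - 32uw - 7uv - 49vw - 28w² + 7u + 49w)(-5u - 2v + 4)    [combine like terms]
= 20u³ + 8u²v - 16u² + 160u²w + 64uvw - 128uw + 35u²v + 14uv² - 28uv + 245uvw + 98v²w - 196vw + 140uw² + 56vw² - 112w² - 35u² - 14uv + 28u - 245uw - 98vw + 196w    [distributive law]
= 20u³ + 43u²v - 51u² + 160u²w + 309uvw - 373uw + 14uv² - 42uv + 98v²w - 294vw + 140uw² + 56vw² - 112w² + 28u + 196w    [combine like terms]

20u³ + 43u²v - 51u² + 160u²w + 309uvw - 373uw + 14uv² - 42uv + 98v²w - 294vw + 140uw² + 56vw² - 112w² + 28u + 196w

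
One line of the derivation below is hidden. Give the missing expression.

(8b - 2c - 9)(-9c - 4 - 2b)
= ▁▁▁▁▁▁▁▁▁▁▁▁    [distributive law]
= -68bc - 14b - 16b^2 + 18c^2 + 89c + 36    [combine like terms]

Applying distributive law to the line above:

-72bc - 32b - 16b^2 + 18c^2 + 8c + 4bc + 81c + 36 + 18b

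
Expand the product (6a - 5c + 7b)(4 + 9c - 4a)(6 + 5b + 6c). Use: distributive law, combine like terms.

(6a - 5c + 7b)(4 + 9c - 4a)(6 + 5b + 6c)
= (24a + 54ac - 24a^2 - 20c - 45c^2 + 20ac + 28b + 63bc - 28ab)(6 + 5b + 6c)    [distributive law]
= (24a + 74ac - 24a^2 - 20c - 45c^2 + 28b + 63bc - 28ab)(6 + 5b + 6c)    [combine like terms]
= 144a + 120ab + 144ac + 444ac + 370abc + 444ac^2 - 144a^2 - 120a^2b - 144a^2c - 120c - 100bc - 120c^2 - 270c^2 - 225bc^2 - 270c^3 + 168b + 140b^2 + 168bc + 378bc + 315b^2c + 378bc^2 - 168ab - 140ab^2 - 168abc    [distributive law]
= 144a - 48ab + 588ac + 202abc + 444ac^2 - 144a^2 - 120a^2b - 144a^2c - 120c + 446bc - 390c^2 + 153bc^2 - 270c^3 + 168b + 140b^2 + 315b^2c - 140ab^2    [combine like terms]

144a - 48ab + 588ac + 202abc + 444ac^2 - 144a^2 - 120a^2b - 144a^2c - 120c + 446bc - 390c^2 + 153bc^2 - 270c^3 + 168b + 140b^2 + 315b^2c - 140ab^2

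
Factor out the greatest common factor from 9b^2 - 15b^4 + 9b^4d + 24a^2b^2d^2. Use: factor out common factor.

3b^2(3 - 5b^2 + 3b^2d + 8a^2d^2)

9b^2 - 15b^4 + 9b^4d + 24a^2b^2d^2
= 3(3b^2 - 5b^4 + 3b^4d + 8a^2b^2d^2)    [factor out 3]
= 3b^2(3 - 5b^2 + 3b^2d + 8a^2d^2)    [factor out b^2]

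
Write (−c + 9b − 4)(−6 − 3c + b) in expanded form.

(−c + 9b − 4)(−6 − 3c + b)
= 6c + 3c² − bc − 54b − 27bc + 9b² + 24 + 12c − 4b    [distributive law]
= 18c + 3c² − 28bc − 58b + 9b² + 24    [combine like terms]

18c + 3c² − 28bc − 58b + 9b² + 24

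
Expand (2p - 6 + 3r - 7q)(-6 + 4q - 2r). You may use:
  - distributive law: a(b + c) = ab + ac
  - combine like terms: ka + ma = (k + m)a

-12p + 8pq - 4pr + 36 + 18q - 6r + 26qr - 6r² - 28q²

(2p - 6 + 3r - 7q)(-6 + 4q - 2r)
= -12p + 8pq - 4pr + 36 - 24q + 12r - 18r + 12qr - 6r² + 42q - 28q² + 14qr    [distributive law]
= -12p + 8pq - 4pr + 36 + 18q - 6r + 26qr - 6r² - 28q²    [combine like terms]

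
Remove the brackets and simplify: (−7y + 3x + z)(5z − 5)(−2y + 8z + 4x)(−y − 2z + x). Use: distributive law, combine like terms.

(−7y + 3x + z)(5z − 5)(−2y + 8z + 4x)(−y − 2z + x)
= (−35yz + 35y + 15xz − 15x + 5z² − 5z)(−2y + 8z + 4x)(−y − 2z + x)    [distributive law]
= (70y²z − 280yz² − 140xyz − 70y² + 280yz + 140xy − 30xyz + 120xz² + 60x²z + 30xy − 120xz − 60x² − 10yz² + 40z³ + 20xz² + 10yz − 40z² − 20xz)(−y − 2z + x)    [distributive law]
= (70y²z − 290yz² − 170xyz − 70y² + 290yz + 170xy + 140xz² + 60x²z − 140xz − 60x² + 40z³ − 40z²)(−y − 2z + x)    [combine like terms]
= −70y³z − 140y²z² + 70xy²z + 290y²z² + 580yz³ − 290xyz² + 170xy²z + 340xyz² − 170x²yz + 70y³ + 140y²z − 70xy² − 290y²z − 580yz² + 290xyz − 170xy² − 340xyz + 170x²y − 140xyz² − 280xz³ + 140x²z² − 60x²yz − 120x²z² + 60x³z + 140xyz + 280xz² − 140x²z + 60x²y + 120x²z − 60x³ − 40yz³ − 80z⁴ + 40xz³ + 40yz² + 80z³ − 40xz²    [distributive law]
= −70y³z + 150y²z² + 240xy²z + 540yz³ − 90xyz² − 230x²yz + 70y³ − 150y²z − 240xy² − 540yz² + 90xyz + 230x²y − 240xz³ + 20x²z² + 60x³z + 240xz² − 20x²z − 60x³ − 80z⁴ + 80z³    [combine like terms]

−70y³z + 150y²z² + 240xy²z + 540yz³ − 90xyz² − 230x²yz + 70y³ − 150y²z − 240xy² − 540yz² + 90xyz + 230x²y − 240xz³ + 20x²z² + 60x³z + 240xz² − 20x²z − 60x³ − 80z⁴ + 80z³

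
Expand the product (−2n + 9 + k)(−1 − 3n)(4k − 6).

(−2n + 9 + k)(−1 − 3n)(4k − 6)
= (2n + 6n^2 − 9 − 27n − k − 3kn)(4k − 6)    [distributive law]
= (−25n + 6n^2 − 9 − k − 3kn)(4k − 6)    [combine like terms]
= −100kn + 150n + 24kn^2 − 36n^2 − 36k + 54 − 4k^2 + 6k − 12k^2n + 18kn    [distributive law]
= −82kn + 150n + 24kn^2 − 36n^2 − 30k + 54 − 4k^2 − 12k^2n    [combine like terms]

−82kn + 150n + 24kn^2 − 36n^2 − 30k + 54 − 4k^2 − 12k^2n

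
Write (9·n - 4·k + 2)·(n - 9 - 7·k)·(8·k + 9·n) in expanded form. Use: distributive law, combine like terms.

-531·k·n² + 81·n³ - 434·k·n - 711·n² - 284·k²·n + 176·k² + 224·k³ - 144·k - 162·n

(9·n - 4·k + 2)·(n - 9 - 7·k)·(8·k + 9·n)
= (9·n² - 81·n - 63·k·n - 4·k·n + 36·k + 28·k² + 2·n - 18 - 14·k)·(8·k + 9·n)    [distributive law]
= (9·n² - 79·n - 67·k·n + 22·k + 28·k² - 18)·(8·k + 9·n)    [combine like terms]
= 72·k·n² + 81·n³ - 632·k·n - 711·n² - 536·k²·n - 603·k·n² + 176·k² + 198·k·n + 224·k³ + 252·k²·n - 144·k - 162·n    [distributive law]
= -531·k·n² + 81·n³ - 434·k·n - 711·n² - 284·k²·n + 176·k² + 224·k³ - 144·k - 162·n    [combine like terms]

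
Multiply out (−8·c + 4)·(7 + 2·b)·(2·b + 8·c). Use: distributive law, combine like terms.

−48·b·c − 448·c^2 − 32·b^2·c − 128·b·c^2 + 56·b + 224·c + 16·b^2

(−8·c + 4)·(7 + 2·b)·(2·b + 8·c)
= (−56·c − 16·b·c + 28 + 8·b)·(2·b + 8·c)    [distributive law]
= −112·b·c − 448·c^2 − 32·b^2·c − 128·b·c^2 + 56·b + 224·c + 16·b^2 + 64·b·c    [distributive law]
= −48·b·c − 448·c^2 − 32·b^2·c − 128·b·c^2 + 56·b + 224·c + 16·b^2    [combine like terms]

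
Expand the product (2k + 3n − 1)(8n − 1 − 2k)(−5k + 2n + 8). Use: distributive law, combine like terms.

−58k^2n − 100kn^2 + 135kn + 20k^3 − 32k^2 + 48n^3 + 170n^2 − 86n − 5k + 8

(2k + 3n − 1)(8n − 1 − 2k)(−5k + 2n + 8)
= (16kn − 2k − 4k^2 + 24n^2 − 3n − 6kn − 8n + 1 + 2k)(−5k + 2n + 8)    [distributive law]
= (10kn − 4k^2 + 24n^2 − 11n + 1)(−5k + 2n + 8)    [combine like terms]
= −50k^2n + 20kn^2 + 80kn + 20k^3 − 8k^2n − 32k^2 − 120kn^2 + 48n^3 + 192n^2 + 55kn − 22n^2 − 88n − 5k + 2n + 8    [distributive law]
= −58k^2n − 100kn^2 + 135kn + 20k^3 − 32k^2 + 48n^3 + 170n^2 − 86n − 5k + 8    [combine like terms]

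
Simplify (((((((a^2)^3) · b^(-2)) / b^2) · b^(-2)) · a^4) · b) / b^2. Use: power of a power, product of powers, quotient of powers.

(((((((a^2)^3) · b^(-2)) / b^2) · b^(-2)) · a^4) · b) / b^2
= (((((a^6 · b^(-2)) / b^2) · b^(-2)) · a^4) · b) / b^2    [power of a power]
= a^10·b^(-7)    [quotient of powers; product of powers]

a^10·b^(-7)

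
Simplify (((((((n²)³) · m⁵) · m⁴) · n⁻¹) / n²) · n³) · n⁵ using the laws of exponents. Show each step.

m⁹·n¹¹

(((((((n²)³) · m⁵) · m⁴) · n⁻¹) / n²) · n³) · n⁵
= (((((n⁶ · m⁵) · m⁴) · n⁻¹) / n²) · n³) · n⁵    [power of a power]
= m⁹·n¹¹    [quotient of powers; product of powers]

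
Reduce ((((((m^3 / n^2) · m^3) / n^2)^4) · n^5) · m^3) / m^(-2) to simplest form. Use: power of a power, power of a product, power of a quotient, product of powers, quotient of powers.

((((((m^3 / n^2) · m^3) / n^2)^4) · n^5) · m^3) / m^(-2)
= ((((((m^3 / n^2) · m^3)^4) / ((n^2)^4)) · n^5) · m^3) / m^(-2)    [power of a quotient]
= ((((((m^3 / n^2)^4) · ((m^3)^4)) / ((n^2)^4)) · n^5) · m^3) / m^(-2)    [power of a product]
= (((((((m^3)^4) / ((n^2)^4)) · ((m^3)^4)) / ((n^2)^4)) · n^5) · m^3) / m^(-2)    [power of a quotient]
= (((((m^12 / ((n^2)^4)) · ((m^3)^4)) / ((n^2)^4)) · n^5) · m^3) / m^(-2)    [power of a power]
= (((((m^12 / n^8) · ((m^3)^4)) / ((n^2)^4)) · n^5) · m^3) / m^(-2)    [power of a power]
= (((((m^12 / n^8) · m^12) / ((n^2)^4)) · n^5) · m^3) / m^(-2)    [power of a power]
= (((((m^12 / n^8) · m^12) / n^8) · n^5) · m^3) / m^(-2)    [power of a power]
= m^29·n^(-11)    [quotient of powers; product of powers]

m^29·n^(-11)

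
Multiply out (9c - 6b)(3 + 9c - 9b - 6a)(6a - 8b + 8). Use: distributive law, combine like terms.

-270ac - 1296bc + 216c + 486ac^2 - 648bc^2 + 648c^2 - 378abc + 1080b^2c - 324a^2c + 180ab + 576b^2 - 144b + 36ab^2 - 432b^3 + 216a^2b

(9c - 6b)(3 + 9c - 9b - 6a)(6a - 8b + 8)
= (27c + 81c^2 - 81bc - 54ac - 18b - 54bc + 54b^2 + 36ab)(6a - 8b + 8)    [distributive law]
= (27c + 81c^2 - 135bc - 54ac - 18b + 54b^2 + 36ab)(6a - 8b + 8)    [combine like terms]
= 162ac - 216bc + 216c + 486ac^2 - 648bc^2 + 648c^2 - 810abc + 1080b^2c - 1080bc - 324a^2c + 432abc - 432ac - 108ab + 144b^2 - 144b + 324ab^2 - 432b^3 + 432b^2 + 216a^2b - 288ab^2 + 288ab    [distributive law]
= -270ac - 1296bc + 216c + 486ac^2 - 648bc^2 + 648c^2 - 378abc + 1080b^2c - 324a^2c + 180ab + 576b^2 - 144b + 36ab^2 - 432b^3 + 216a^2b    [combine like terms]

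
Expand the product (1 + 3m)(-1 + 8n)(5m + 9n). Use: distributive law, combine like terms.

(1 + 3m)(-1 + 8n)(5m + 9n)
= (-1 + 8n - 3m + 24mn)(5m + 9n)    [distributive law]
= -5m - 9n + 40mn + 72n^2 - 15m^2 - 27mn + 120m^2n + 216mn^2    [distributive law]
= -5m - 9n + 13mn + 72n^2 - 15m^2 + 120m^2n + 216mn^2    [combine like terms]

-5m - 9n + 13mn + 72n^2 - 15m^2 + 120m^2n + 216mn^2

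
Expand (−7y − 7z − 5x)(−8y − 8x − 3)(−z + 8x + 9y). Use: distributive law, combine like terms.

448y^2z + 1312xy^2 + 504y^3 + 856xyz + 1128x^2y + 168yz + 303xy + 189y^2 − 56yz^2 − 56xz^2 + 408x^2z − 21z^2 + 153xz + 320x^3 + 120x^2

(−7y − 7z − 5x)(−8y − 8x − 3)(−z + 8x + 9y)
= (56y^2 + 56xy + 21y + 56yz + 56xz + 21z + 40xy + 40x^2 + 15x)(−z + 8x + 9y)    [distributive law]
= (56y^2 + 96xy + 21y + 56yz + 56xz + 21z + 40x^2 + 15x)(−z + 8x + 9y)    [combine like terms]
= −56y^2z + 448xy^2 + 504y^3 − 96xyz + 768x^2y + 864xy^2 − 21yz + 168xy + 189y^2 − 56yz^2 + 448xyz + 504y^2z − 56xz^2 + 448x^2z + 504xyz − 21z^2 + 168xz + 189yz − 40x^2z + 320x^3 + 360x^2y − 15xz + 120x^2 + 135xy    [distributive law]
= 448y^2z + 1312xy^2 + 504y^3 + 856xyz + 1128x^2y + 168yz + 303xy + 189y^2 − 56yz^2 − 56xz^2 + 408x^2z − 21z^2 + 153xz + 320x^3 + 120x^2    [combine like terms]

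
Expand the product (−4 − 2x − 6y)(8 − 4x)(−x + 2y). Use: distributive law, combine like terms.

32x − 64y − 8x³ − 8x²y + 48xy − 96y² + 48xy²

(−4 − 2x − 6y)(8 − 4x)(−x + 2y)
= (−32 + 16x − 16x + 8x² − 48y + 24xy)(−x + 2y)    [distributive law]
= (−32 + 8x² − 48y + 24xy)(−x + 2y)    [combine like terms]
= 32x − 64y − 8x³ + 16x²y + 48xy − 96y² − 24x²y + 48xy²    [distributive law]
= 32x − 64y − 8x³ − 8x²y + 48xy − 96y² + 48xy²    [combine like terms]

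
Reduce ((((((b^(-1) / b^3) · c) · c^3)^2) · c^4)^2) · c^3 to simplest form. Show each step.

b^(-16)·c^27

((((((b^(-1) / b^3) · c) · c^3)^2) · c^4)^2) · c^3
= ((((((b^(-1) / b^3) · c) · c^3)^2)^2) · ((c^4)^2)) · c^3    [power of a product]
= (((((b^(-1) / b^3) · c) · c^3)^4) · ((c^4)^2)) · c^3    [power of a power]
= (((((b^(-1) / b^3) · c)^4) · ((c^3)^4)) · ((c^4)^2)) · c^3    [power of a product]
= (((((b^(-1) / b^3)^4) · (c^4)) · ((c^3)^4)) · ((c^4)^2)) · c^3    [power of a product]
= ((((((b^(-1))^4) / ((b^3)^4)) · (c^4)) · ((c^3)^4)) · ((c^4)^2)) · c^3    [power of a quotient]
= ((((b^(-4) / ((b^3)^4)) · (c^4)) · ((c^3)^4)) · ((c^4)^2)) · c^3    [power of a power]
= ((((b^(-4) / b^12) · (c^4)) · ((c^3)^4)) · ((c^4)^2)) · c^3    [power of a power]
= (((b^(-16) · (c^4)) · ((c^3)^4)) · ((c^4)^2)) · c^3    [quotient of powers]
= (((b^(-16) · c^4) · c^12) · ((c^4)^2)) · c^3    [power of a power]
= (((b^(-16) · c^4) · c^12) · c^8) · c^3    [power of a power]
= b^(-16)·c^27    [product of powers]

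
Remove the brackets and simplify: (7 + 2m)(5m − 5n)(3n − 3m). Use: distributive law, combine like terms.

210mn − 105m² − 105n² + 60m²n − 30m³ − 30mn²

(7 + 2m)(5m − 5n)(3n − 3m)
= (35m − 35n + 10m² − 10mn)(3n − 3m)    [distributive law]
= 105mn − 105m² − 105n² + 105mn + 30m²n − 30m³ − 30mn² + 30m²n    [distributive law]
= 210mn − 105m² − 105n² + 60m²n − 30m³ − 30mn²    [combine like terms]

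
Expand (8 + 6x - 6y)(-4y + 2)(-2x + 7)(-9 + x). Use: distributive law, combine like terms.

(8 + 6x - 6y)(-4y + 2)(-2x + 7)(-9 + x)
= (-32y + 16 - 24xy + 12x + 24y^2 - 12y)(-2x + 7)(-9 + x)    [distributive law]
= (-44y + 16 - 24xy + 12x + 24y^2)(-2x + 7)(-9 + x)    [combine like terms]
= (88xy - 308y - 32x + 112 + 48x^2y - 168xy - 24x^2 + 84x - 48xy^2 + 168y^2)(-9 + x)    [distributive law]
= (-80xy - 308y + 52x + 112 + 48x^2y - 24x^2 - 48xy^2 + 168y^2)(-9 + x)    [combine like terms]
= 720xy - 80x^2y + 2772y - 308xy - 468x + 52x^2 - 1008 + 112x - 432x^2y + 48x^3y + 216x^2 - 24x^3 + 432xy^2 - 48x^2y^2 - 1512y^2 + 168xy^2    [distributive law]
= 412xy - 512x^2y + 2772y - 356x + 268x^2 - 1008 + 48x^3y - 24x^3 + 600xy^2 - 48x^2y^2 - 1512y^2    [combine like terms]

412xy - 512x^2y + 2772y - 356x + 268x^2 - 1008 + 48x^3y - 24x^3 + 600xy^2 - 48x^2y^2 - 1512y^2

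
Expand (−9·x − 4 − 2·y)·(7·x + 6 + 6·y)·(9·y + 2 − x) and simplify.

−499·x^2·y − 44·x^2 + 63·x^3 − 838·x·y − 140·x − 600·x·y^2 − 288·y − 48 − 348·y^2 − 108·y^3

(−9·x − 4 − 2·y)·(7·x + 6 + 6·y)·(9·y + 2 − x)
= (−63·x^2 − 54·x − 54·x·y − 28·x − 24 − 24·y − 14·x·y − 12·y − 12·y^2)·(9·y + 2 − x)    [distributive law]
= (−63·x^2 − 82·x − 68·x·y − 24 − 36·y − 12·y^2)·(9·y + 2 − x)    [combine like terms]
= −567·x^2·y − 126·x^2 + 63·x^3 − 738·x·y − 164·x + 82·x^2 − 612·x·y^2 − 136·x·y + 68·x^2·y − 216·y − 48 + 24·x − 324·y^2 − 72·y + 36·x·y − 108·y^3 − 24·y^2 + 12·x·y^2    [distributive law]
= −499·x^2·y − 44·x^2 + 63·x^3 − 838·x·y − 140·x − 600·x·y^2 − 288·y − 48 − 348·y^2 − 108·y^3    [combine like terms]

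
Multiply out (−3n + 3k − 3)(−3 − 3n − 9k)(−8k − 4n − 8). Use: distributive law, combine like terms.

(−3n + 3k − 3)(−3 − 3n − 9k)(−8k − 4n − 8)
= (9n + 9n^2 + 27kn − 9k − 9kn − 27k^2 + 9 + 9n + 27k)(−8k − 4n − 8)    [distributive law]
= (18n + 9n^2 + 18kn + 18k − 27k^2 + 9)(−8k − 4n − 8)    [combine like terms]
= −144kn − 72n^2 − 144n − 72kn^2 − 36n^3 − 72n^2 − 144k^2n − 72kn^2 − 144kn − 144k^2 − 72kn − 144k + 216k^3 + 108k^2n + 216k^2 − 72k − 36n − 72    [distributive law]
= −360kn − 144n^2 − 180n − 144kn^2 − 36n^3 − 36k^2n + 72k^2 − 216k + 216k^3 − 72    [combine like terms]

−360kn − 144n^2 − 180n − 144kn^2 − 36n^3 − 36k^2n + 72k^2 − 216k + 216k^3 − 72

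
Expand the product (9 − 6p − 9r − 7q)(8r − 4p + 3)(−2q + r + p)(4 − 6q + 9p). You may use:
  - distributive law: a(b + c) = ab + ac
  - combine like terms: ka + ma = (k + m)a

−606qr + 1114q^2r − 961pqr + 180r^2 + 82qr^2 + 69pr^2 + 207pr − 33p^2r − 300pq − 368pq^2 + 1027p^2q + 27p^2 − 390p^3 − 216q + 492q^2 + 108r + 108p + 1032pq^2r − 108p^2qr + 1296pqr^2 − 756p^2r^2 + 108p^3r − 384p^2q^2 − 324p^3q + 216p^4 − 528q^2r^2 − 288r^3 + 432qr^3 − 648pr^3 − 672q^3r + 336pq^3 − 252q^3

(9 − 6p − 9r − 7q)(8r − 4p + 3)(−2q + r + p)(4 − 6q + 9p)
= (72r − 36p + 27 − 48pr + 24p^2 − 18p − 72r^2 + 36pr − 27r − 56qr + 28pq − 21q)(−2q + r + p)(4 − 6q + 9p)    [distributive law]
= (45r − 54p + 27 − 12pr + 24p^2 − 72r^2 − 56qr + 28pq − 21q)(−2q + r + p)(4 − 6q + 9p)    [combine like terms]
= (−90qr + 45r^2 + 45pr + 108pq − 54pr − 54p^2 − 54q + 27r + 27p + 24pqr − 12pr^2 − 12p^2r − 48p^2q + 24p^2r + 24p^3 + 144qr^2 − 72r^3 − 72pr^2 + 112q^2r − 56qr^2 − 56pqr − 56pq^2 + 28pqr + 28p^2q + 42q^2 − 21qr − 21pq)(4 − 6q + 9p)    [distributive law]
= (−111qr + 45r^2 − 9pr + 87pq − 54p^2 − 54q + 27r + 27p − 4pqr − 84pr^2 + 12p^2r − 20p^2q + 24p^3 + 88qr^2 − 72r^3 + 112q^2r − 56pq^2 + 42q^2)(4 − 6q + 9p)    [combine like terms]
= −444qr + 666q^2r − 999pqr + 180r^2 − 270qr^2 + 405pr^2 − 36pr + 54pqr − 81p^2r + 348pq − 522pq^2 + 783p^2q − 216p^2 + 324p^2q − 486p^3 − 216q + 324q^2 − 486pq + 108r − 162qr + 243pr + 108p − 162pq + 243p^2 − 16pqr + 24pq^2r − 36p^2qr − 336pr^2 + 504pqr^2 − 756p^2r^2 + 48p^2r − 72p^2qr + 108p^3r − 80p^2q + 120p^2q^2 − 180p^3q + 96p^3 − 144p^3q + 216p^4 + 352qr^2 − 528q^2r^2 + 792pqr^2 − 288r^3 + 432qr^3 − 648pr^3 + 448q^2r − 672q^3r + 1008pq^2r − 224pq^2 + 336pq^3 − 504p^2q^2 + 168q^2 − 252q^3 + 378pq^2    [distributive law]
= −606qr + 1114q^2r − 961pqr + 180r^2 + 82qr^2 + 69pr^2 + 207pr − 33p^2r − 300pq − 368pq^2 + 1027p^2q + 27p^2 − 390p^3 − 216q + 492q^2 + 108r + 108p + 1032pq^2r − 108p^2qr + 1296pqr^2 − 756p^2r^2 + 108p^3r − 384p^2q^2 − 324p^3q + 216p^4 − 528q^2r^2 − 288r^3 + 432qr^3 − 648pr^3 − 672q^3r + 336pq^3 − 252q^3    [combine like terms]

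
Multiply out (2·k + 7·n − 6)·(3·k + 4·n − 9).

6·k^2 + 29·k·n − 36·k + 28·n^2 − 87·n + 54

(2·k + 7·n − 6)·(3·k + 4·n − 9)
= 6·k^2 + 8·k·n − 18·k + 21·k·n + 28·n^2 − 63·n − 18·k − 24·n + 54    [distributive law]
= 6·k^2 + 29·k·n − 36·k + 28·n^2 − 87·n + 54    [combine like terms]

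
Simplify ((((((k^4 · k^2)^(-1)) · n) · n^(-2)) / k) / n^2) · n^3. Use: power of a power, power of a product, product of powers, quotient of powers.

k^(-7)

((((((k^4 · k^2)^(-1)) · n) · n^(-2)) / k) / n^2) · n^3
= (((((((k^4)^(-1)) · ((k^2)^(-1))) · n) · n^(-2)) / k) / n^2) · n^3    [power of a product]
= (((((k^(-4) · ((k^2)^(-1))) · n) · n^(-2)) / k) / n^2) · n^3    [power of a power]
= (((((k^(-4) · k^(-2)) · n) · n^(-2)) / k) / n^2) · n^3    [power of a power]
= ((((k^(-6) · n) · n^(-2)) / k) / n^2) · n^3    [product of powers]
= k^(-7)    [quotient of powers; product of powers]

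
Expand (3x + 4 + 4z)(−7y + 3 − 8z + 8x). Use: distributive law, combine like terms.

−21xy + 41x + 8xz + 24x² − 28y + 12 − 20z − 28yz − 32z²

(3x + 4 + 4z)(−7y + 3 − 8z + 8x)
= −21xy + 9x − 24xz + 24x² − 28y + 12 − 32z + 32x − 28yz + 12z − 32z² + 32xz    [distributive law]
= −21xy + 41x + 8xz + 24x² − 28y + 12 − 20z − 28yz − 32z²    [combine like terms]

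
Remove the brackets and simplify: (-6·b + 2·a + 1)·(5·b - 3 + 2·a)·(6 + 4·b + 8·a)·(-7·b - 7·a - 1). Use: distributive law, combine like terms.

(-6·b + 2·a + 1)·(5·b - 3 + 2·a)·(6 + 4·b + 8·a)·(-7·b - 7·a - 1)
= (-30·b^2 + 18·b - 12·a·b + 10·a·b - 6·a + 4·a^2 + 5·b - 3 + 2·a)·(6 + 4·b + 8·a)·(-7·b - 7·a - 1)    [distributive law]
= (-30·b^2 + 23·b - 2·a·b - 4·a + 4·a^2 - 3)·(6 + 4·b + 8·a)·(-7·b - 7·a - 1)    [combine like terms]
= (-180·b^2 - 120·b^3 - 240·a·b^2 + 138·b + 92·b^2 + 184·a·b - 12·a·b - 8·a·b^2 - 16·a^2·b - 24·a - 16·a·b - 32·a^2 + 24·a^2 + 16·a^2·b + 32·a^3 - 18 - 12·b - 24·a)·(-7·b - 7·a - 1)    [distributive law]
= (-88·b^2 - 120·b^3 - 248·a·b^2 + 126·b + 156·a·b - 48·a - 8·a^2 + 32·a^3 - 18)·(-7·b - 7·a - 1)    [combine like terms]
= 616·b^3 + 616·a·b^2 + 88·b^2 + 840·b^4 + 840·a·b^3 + 120·b^3 + 1736·a·b^3 + 1736·a^2·b^2 + 248·a·b^2 - 882·b^2 - 882·a·b - 126·b - 1092·a·b^2 - 1092·a^2·b - 156·a·b + 336·a·b + 336·a^2 + 48·a + 56·a^2·b + 56·a^3 + 8·a^2 - 224·a^3·b - 224·a^4 - 32·a^3 + 126·b + 126·a + 18    [distributive law]
= 736·b^3 - 228·a·b^2 - 794·b^2 + 840·b^4 + 2576·a·b^3 + 1736·a^2·b^2 - 702·a·b - 1036·a^2·b + 344·a^2 + 174·a + 24·a^3 - 224·a^3·b - 224·a^4 + 18    [combine like terms]

736·b^3 - 228·a·b^2 - 794·b^2 + 840·b^4 + 2576·a·b^3 + 1736·a^2·b^2 - 702·a·b - 1036·a^2·b + 344·a^2 + 174·a + 24·a^3 - 224·a^3·b - 224·a^4 + 18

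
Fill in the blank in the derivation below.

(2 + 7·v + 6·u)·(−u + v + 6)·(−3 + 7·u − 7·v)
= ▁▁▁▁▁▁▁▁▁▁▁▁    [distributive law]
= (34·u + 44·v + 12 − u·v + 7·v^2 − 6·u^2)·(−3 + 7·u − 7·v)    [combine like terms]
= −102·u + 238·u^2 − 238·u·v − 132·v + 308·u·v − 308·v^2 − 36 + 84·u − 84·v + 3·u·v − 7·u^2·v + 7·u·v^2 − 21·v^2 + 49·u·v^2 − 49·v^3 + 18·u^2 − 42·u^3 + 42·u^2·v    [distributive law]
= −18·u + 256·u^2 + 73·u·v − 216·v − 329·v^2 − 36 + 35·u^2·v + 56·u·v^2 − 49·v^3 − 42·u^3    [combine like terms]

Applying distributive law to the line above:

(−2·u + 2·v + 12 − 7·u·v + 7·v^2 + 42·v − 6·u^2 + 6·u·v + 36·u)·(−3 + 7·u − 7·v)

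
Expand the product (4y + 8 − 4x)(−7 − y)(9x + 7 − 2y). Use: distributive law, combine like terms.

−352xy − 140y + 44y^2 − 44xy^2 + 8y^3 − 308x − 392 + 252x^2 + 36x^2y

(4y + 8 − 4x)(−7 − y)(9x + 7 − 2y)
= (−28y − 4y^2 − 56 − 8y + 28x + 4xy)(9x + 7 − 2y)    [distributive law]
= (−36y − 4y^2 − 56 + 28x + 4xy)(9x + 7 − 2y)    [combine like terms]
= −324xy − 252y + 72y^2 − 36xy^2 − 28y^2 + 8y^3 − 504x − 392 + 112y + 252x^2 + 196x − 56xy + 36x^2y + 28xy − 8xy^2    [distributive law]
= −352xy − 140y + 44y^2 − 44xy^2 + 8y^3 − 308x − 392 + 252x^2 + 36x^2y    [combine like terms]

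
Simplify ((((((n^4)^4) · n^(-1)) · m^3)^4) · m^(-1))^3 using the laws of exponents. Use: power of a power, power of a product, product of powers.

((((((n^4)^4) · n^(-1)) · m^3)^4) · m^(-1))^3
= ((((((n^4)^4) · n^(-1)) · m^3)^4)^3) · ((m^(-1))^3)    [power of a product]
= (((((n^4)^4) · n^(-1)) · m^3)^12) · ((m^(-1))^3)    [power of a power]
= (((((n^4)^4) · n^(-1))^12) · ((m^3)^12)) · ((m^(-1))^3)    [power of a product]
= (((((n^4)^4)^12) · ((n^(-1))^12)) · ((m^3)^12)) · ((m^(-1))^3)    [power of a product]
= ((((n^4)^48) · ((n^(-1))^12)) · ((m^3)^12)) · ((m^(-1))^3)    [power of a power]
= ((n^192 · ((n^(-1))^12)) · ((m^3)^12)) · ((m^(-1))^3)    [power of a power]
= ((n^192 · n^(-12)) · ((m^3)^12)) · ((m^(-1))^3)    [power of a power]
= (n^180 · ((m^3)^12)) · ((m^(-1))^3)    [product of powers]
= (n^180 · m^36) · ((m^(-1))^3)    [power of a power]
= (n^180 · m^36) · m^(-3)    [power of a power]
= m^33n^180    [product of powers]

m^33n^180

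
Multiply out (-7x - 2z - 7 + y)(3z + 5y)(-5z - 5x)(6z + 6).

810xz³ + 1440xz² + 630x²z² + 630x²z + 1260xyz² + 2310xyz + 1050x²yz + 1050x²y + 180z⁴ + 810z³ + 210yz³ + 1260yz² + 630z² + 630xz + 1050yz + 1050xy - 150y²z² - 150y²z - 150xy²z - 150xy²

(-7x - 2z - 7 + y)(3z + 5y)(-5z - 5x)(6z + 6)
= (-21xz - 35xy - 6z² - 10yz - 21z - 35y + 3yz + 5y²)(-5z - 5x)(6z + 6)    [distributive law]
= (-21xz - 35xy - 6z² - 7yz - 21z - 35y + 5y²)(-5z - 5x)(6z + 6)    [combine like terms]
= (105xz² + 105x²z + 175xyz + 175x²y + 30z³ + 30xz² + 35yz² + 35xyz + 105z² + 105xz + 175yz + 175xy - 25y²z - 25xy²)(6z + 6)    [distributive law]
= (135xz² + 105x²z + 210xyz + 175x²y + 30z³ + 35yz² + 105z² + 105xz + 175yz + 175xy - 25y²z - 25xy²)(6z + 6)    [combine like terms]
= 810xz³ + 810xz² + 630x²z² + 630x²z + 1260xyz² + 1260xyz + 1050x²yz + 1050x²y + 180z⁴ + 180z³ + 210yz³ + 210yz² + 630z³ + 630z² + 630xz² + 630xz + 1050yz² + 1050yz + 1050xyz + 1050xy - 150y²z² - 150y²z - 150xy²z - 150xy²    [distributive law]
= 810xz³ + 1440xz² + 630x²z² + 630x²z + 1260xyz² + 2310xyz + 1050x²yz + 1050x²y + 180z⁴ + 810z³ + 210yz³ + 1260yz² + 630z² + 630xz + 1050yz + 1050xy - 150y²z² - 150y²z - 150xy²z - 150xy²    [combine like terms]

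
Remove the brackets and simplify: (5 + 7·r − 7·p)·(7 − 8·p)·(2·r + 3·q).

70·r + 105·q − 178·p·r − 267·p·q + 98·r^2 + 147·q·r − 112·p·r^2 − 168·p·q·r + 112·p^2·r + 168·p^2·q

(5 + 7·r − 7·p)·(7 − 8·p)·(2·r + 3·q)
= (35 − 40·p + 49·r − 56·p·r − 49·p + 56·p^2)·(2·r + 3·q)    [distributive law]
= (35 − 89·p + 49·r − 56·p·r + 56·p^2)·(2·r + 3·q)    [combine like terms]
= 70·r + 105·q − 178·p·r − 267·p·q + 98·r^2 + 147·q·r − 112·p·r^2 − 168·p·q·r + 112·p^2·r + 168·p^2·q    [distributive law]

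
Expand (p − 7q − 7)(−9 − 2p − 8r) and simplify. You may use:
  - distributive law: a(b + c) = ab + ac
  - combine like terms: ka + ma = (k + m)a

(p − 7q − 7)(−9 − 2p − 8r)
= −9p − 2p² − 8pr + 63q + 14pq + 56qr + 63 + 14p + 56r    [distributive law]
= 5p − 2p² − 8pr + 63q + 14pq + 56qr + 63 + 56r    [combine like terms]

5p − 2p² − 8pr + 63q + 14pq + 56qr + 63 + 56r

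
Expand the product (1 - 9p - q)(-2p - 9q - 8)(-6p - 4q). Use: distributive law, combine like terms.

-420p^2 - 274pq + 4q^2 + 48p + 32q - 108p^3 - 570p^2q - 386pq^2 - 36q^3

(1 - 9p - q)(-2p - 9q - 8)(-6p - 4q)
= (-2p - 9q - 8 + 18p^2 + 81pq + 72p + 2pq + 9q^2 + 8q)(-6p - 4q)    [distributive law]
= (70p - q - 8 + 18p^2 + 83pq + 9q^2)(-6p - 4q)    [combine like terms]
= -420p^2 - 280pq + 6pq + 4q^2 + 48p + 32q - 108p^3 - 72p^2q - 498p^2q - 332pq^2 - 54pq^2 - 36q^3    [distributive law]
= -420p^2 - 274pq + 4q^2 + 48p + 32q - 108p^3 - 570p^2q - 386pq^2 - 36q^3    [combine like terms]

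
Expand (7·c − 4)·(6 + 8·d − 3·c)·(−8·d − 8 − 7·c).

(7·c − 4)·(6 + 8·d − 3·c)·(−8·d − 8 − 7·c)
= (42·c + 56·c·d − 21·c^2 − 24 − 32·d + 12·c)·(−8·d − 8 − 7·c)    [distributive law]
= (54·c + 56·c·d − 21·c^2 − 24 − 32·d)·(−8·d − 8 − 7·c)    [combine like terms]
= −432·c·d − 432·c − 378·c^2 − 448·c·d^2 − 448·c·d − 392·c^2·d + 168·c^2·d + 168·c^2 + 147·c^3 + 192·d + 192 + 168·c + 256·d^2 + 256·d + 224·c·d    [distributive law]
= −656·c·d − 264·c − 210·c^2 − 448·c·d^2 − 224·c^2·d + 147·c^3 + 448·d + 192 + 256·d^2    [combine like terms]

−656·c·d − 264·c − 210·c^2 − 448·c·d^2 − 224·c^2·d + 147·c^3 + 448·d + 192 + 256·d^2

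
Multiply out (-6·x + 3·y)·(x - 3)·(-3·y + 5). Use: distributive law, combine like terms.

18·x^2·y - 30·x^2 - 39·x·y + 90·x - 9·x·y^2 + 27·y^2 - 45·y

(-6·x + 3·y)·(x - 3)·(-3·y + 5)
= (-6·x^2 + 18·x + 3·x·y - 9·y)·(-3·y + 5)    [distributive law]
= 18·x^2·y - 30·x^2 - 54·x·y + 90·x - 9·x·y^2 + 15·x·y + 27·y^2 - 45·y    [distributive law]
= 18·x^2·y - 30·x^2 - 39·x·y + 90·x - 9·x·y^2 + 27·y^2 - 45·y    [combine like terms]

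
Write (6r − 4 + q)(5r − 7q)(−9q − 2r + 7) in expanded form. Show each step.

−196qr^2 − 60r^3 + 250r^2 + 347q^2r − 135qr − 140r − 301q^2 + 196q + 63q^3

(6r − 4 + q)(5r − 7q)(−9q − 2r + 7)
= (30r^2 − 42qr − 20r + 28q + 5qr − 7q^2)(−9q − 2r + 7)    [distributive law]
= (30r^2 − 37qr − 20r + 28q − 7q^2)(−9q − 2r + 7)    [combine like terms]
= −270qr^2 − 60r^3 + 210r^2 + 333q^2r + 74qr^2 − 259qr + 180qr + 40r^2 − 140r − 252q^2 − 56qr + 196q + 63q^3 + 14q^2r − 49q^2    [distributive law]
= −196qr^2 − 60r^3 + 250r^2 + 347q^2r − 135qr − 140r − 301q^2 + 196q + 63q^3    [combine like terms]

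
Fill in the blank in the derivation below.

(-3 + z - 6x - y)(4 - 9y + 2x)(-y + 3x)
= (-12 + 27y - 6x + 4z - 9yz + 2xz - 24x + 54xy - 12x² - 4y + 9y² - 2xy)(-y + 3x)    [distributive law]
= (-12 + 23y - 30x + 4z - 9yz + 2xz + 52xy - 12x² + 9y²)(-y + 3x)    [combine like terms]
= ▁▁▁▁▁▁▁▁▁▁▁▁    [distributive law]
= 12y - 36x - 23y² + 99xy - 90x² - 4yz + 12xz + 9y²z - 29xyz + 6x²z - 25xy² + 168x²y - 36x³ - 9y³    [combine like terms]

After distributive law, the bracketed line is:

12y - 36x - 23y² + 69xy + 30xy - 90x² - 4yz + 12xz + 9y²z - 27xyz - 2xyz + 6x²z - 52xy² + 156x²y + 12x²y - 36x³ - 9y³ + 27xy²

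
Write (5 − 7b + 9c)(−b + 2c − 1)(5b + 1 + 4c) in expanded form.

17b^2 − 23b − 10bc − 19c + 22c^2 − 5 + 35b^3 − 87b^2c − 2bc^2 + 72c^3

(5 − 7b + 9c)(−b + 2c − 1)(5b + 1 + 4c)
= (−5b + 10c − 5 + 7b^2 − 14bc + 7b − 9bc + 18c^2 − 9c)(5b + 1 + 4c)    [distributive law]
= (2b + c − 5 + 7b^2 − 23bc + 18c^2)(5b + 1 + 4c)    [combine like terms]
= 10b^2 + 2b + 8bc + 5bc + c + 4c^2 − 25b − 5 − 20c + 35b^3 + 7b^2 + 28b^2c − 115b^2c − 23bc − 92bc^2 + 90bc^2 + 18c^2 + 72c^3    [distributive law]
= 17b^2 − 23b − 10bc − 19c + 22c^2 − 5 + 35b^3 − 87b^2c − 2bc^2 + 72c^3    [combine like terms]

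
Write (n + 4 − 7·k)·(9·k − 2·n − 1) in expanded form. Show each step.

(n + 4 − 7·k)·(9·k − 2·n − 1)
= 9·k·n − 2·n² − n + 36·k − 8·n − 4 − 63·k² + 14·k·n + 7·k    [distributive law]
= 23·k·n − 2·n² − 9·n + 43·k − 4 − 63·k²    [combine like terms]

23·k·n − 2·n² − 9·n + 43·k − 4 − 63·k²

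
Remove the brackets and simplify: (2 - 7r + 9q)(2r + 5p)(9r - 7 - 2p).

134r² - 28r + 327pr - 70p - 20p² - 126r³ - 287pr² + 70p²r + 162qr² - 126qr + 369pqr - 315pq - 90p²q

(2 - 7r + 9q)(2r + 5p)(9r - 7 - 2p)
= (4r + 10p - 14r² - 35pr + 18qr + 45pq)(9r - 7 - 2p)    [distributive law]
= 36r² - 28r - 8pr + 90pr - 70p - 20p² - 126r³ + 98r² + 28pr² - 315pr² + 245pr + 70p²r + 162qr² - 126qr - 36pqr + 405pqr - 315pq - 90p²q    [distributive law]
= 134r² - 28r + 327pr - 70p - 20p² - 126r³ - 287pr² + 70p²r + 162qr² - 126qr + 369pqr - 315pq - 90p²q    [combine like terms]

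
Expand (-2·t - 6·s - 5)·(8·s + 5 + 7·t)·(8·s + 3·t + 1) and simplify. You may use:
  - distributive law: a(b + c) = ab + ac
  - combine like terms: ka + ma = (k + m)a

-608·s^2·t - 286·s·t^2 - 628·s·t - 149·t^2 - 120·t - 42·t^3 - 384·s^3 - 608·s^2 - 270·s - 25

(-2·t - 6·s - 5)·(8·s + 5 + 7·t)·(8·s + 3·t + 1)
= (-16·s·t - 10·t - 14·t^2 - 48·s^2 - 30·s - 42·s·t - 40·s - 25 - 35·t)·(8·s + 3·t + 1)    [distributive law]
= (-58·s·t - 45·t - 14·t^2 - 48·s^2 - 70·s - 25)·(8·s + 3·t + 1)    [combine like terms]
= -464·s^2·t - 174·s·t^2 - 58·s·t - 360·s·t - 135·t^2 - 45·t - 112·s·t^2 - 42·t^3 - 14·t^2 - 384·s^3 - 144·s^2·t - 48·s^2 - 560·s^2 - 210·s·t - 70·s - 200·s - 75·t - 25    [distributive law]
= -608·s^2·t - 286·s·t^2 - 628·s·t - 149·t^2 - 120·t - 42·t^3 - 384·s^3 - 608·s^2 - 270·s - 25    [combine like terms]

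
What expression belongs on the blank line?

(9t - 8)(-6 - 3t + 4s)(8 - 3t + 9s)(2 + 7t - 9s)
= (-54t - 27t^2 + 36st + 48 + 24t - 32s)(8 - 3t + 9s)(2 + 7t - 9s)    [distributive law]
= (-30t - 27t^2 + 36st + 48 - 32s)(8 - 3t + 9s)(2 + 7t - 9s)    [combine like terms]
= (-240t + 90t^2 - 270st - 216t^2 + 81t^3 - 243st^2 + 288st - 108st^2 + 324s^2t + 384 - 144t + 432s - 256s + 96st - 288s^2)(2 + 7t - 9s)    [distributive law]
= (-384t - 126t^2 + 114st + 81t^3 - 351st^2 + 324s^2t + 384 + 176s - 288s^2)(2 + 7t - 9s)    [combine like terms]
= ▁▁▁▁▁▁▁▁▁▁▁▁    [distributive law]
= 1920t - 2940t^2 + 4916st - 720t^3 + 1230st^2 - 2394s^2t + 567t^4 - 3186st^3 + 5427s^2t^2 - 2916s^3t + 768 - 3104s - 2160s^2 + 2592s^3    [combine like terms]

By distributive law:

-768t - 2688t^2 + 3456st - 252t^2 - 882t^3 + 1134st^2 + 228st + 798st^2 - 1026s^2t + 162t^3 + 567t^4 - 729st^3 - 702st^2 - 2457st^3 + 3159s^2t^2 + 648s^2t + 2268s^2t^2 - 2916s^3t + 768 + 2688t - 3456s + 352s + 1232st - 1584s^2 - 576s^2 - 2016s^2t + 2592s^3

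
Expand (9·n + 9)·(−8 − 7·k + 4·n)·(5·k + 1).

−243·k·n − 36·n − 315·k^2·n + 180·k·n^2 + 36·n^2 − 423·k − 72 − 315·k^2

(9·n + 9)·(−8 − 7·k + 4·n)·(5·k + 1)
= (−72·n − 63·k·n + 36·n^2 − 72 − 63·k + 36·n)·(5·k + 1)    [distributive law]
= (−36·n − 63·k·n + 36·n^2 − 72 − 63·k)·(5·k + 1)    [combine like terms]
= −180·k·n − 36·n − 315·k^2·n − 63·k·n + 180·k·n^2 + 36·n^2 − 360·k − 72 − 315·k^2 − 63·k    [distributive law]
= −243·k·n − 36·n − 315·k^2·n + 180·k·n^2 + 36·n^2 − 423·k − 72 − 315·k^2    [combine like terms]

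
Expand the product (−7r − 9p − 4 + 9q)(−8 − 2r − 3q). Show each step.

64r + 14r^2 + 3qr + 72p + 18pr + 27pq + 32 − 60q − 27q^2

(−7r − 9p − 4 + 9q)(−8 − 2r − 3q)
= 56r + 14r^2 + 21qr + 72p + 18pr + 27pq + 32 + 8r + 12q − 72q − 18qr − 27q^2    [distributive law]
= 64r + 14r^2 + 3qr + 72p + 18pr + 27pq + 32 − 60q − 27q^2    [combine like terms]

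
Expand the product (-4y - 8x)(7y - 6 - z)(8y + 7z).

-224y³ - 164y²z + 192y² + 168yz + 28yz² - 448xy² - 328xyz + 384xy + 336xz + 56xz²

(-4y - 8x)(7y - 6 - z)(8y + 7z)
= (-28y² + 24y + 4yz - 56xy + 48x + 8xz)(8y + 7z)    [distributive law]
= -224y³ - 196y²z + 192y² + 168yz + 32y²z + 28yz² - 448xy² - 392xyz + 384xy + 336xz + 64xyz + 56xz²    [distributive law]
= -224y³ - 164y²z + 192y² + 168yz + 28yz² - 448xy² - 328xyz + 384xy + 336xz + 56xz²    [combine like terms]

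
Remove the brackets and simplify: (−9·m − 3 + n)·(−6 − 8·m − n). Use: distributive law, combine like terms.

78·m + 72·m^2 + m·n + 18 − 3·n − n^2

(−9·m − 3 + n)·(−6 − 8·m − n)
= 54·m + 72·m^2 + 9·m·n + 18 + 24·m + 3·n − 6·n − 8·m·n − n^2    [distributive law]
= 78·m + 72·m^2 + m·n + 18 − 3·n − n^2    [combine like terms]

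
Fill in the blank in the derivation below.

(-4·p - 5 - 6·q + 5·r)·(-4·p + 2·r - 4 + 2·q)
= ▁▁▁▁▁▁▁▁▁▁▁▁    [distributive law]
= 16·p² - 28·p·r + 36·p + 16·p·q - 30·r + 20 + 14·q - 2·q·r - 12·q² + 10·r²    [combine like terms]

By distributive law:

16·p² - 8·p·r + 16·p - 8·p·q + 20·p - 10·r + 20 - 10·q + 24·p·q - 12·q·r + 24·q - 12·q² - 20·p·r + 10·r² - 20·r + 10·q·r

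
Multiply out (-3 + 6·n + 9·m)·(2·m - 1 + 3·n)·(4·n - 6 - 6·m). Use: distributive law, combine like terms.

-204·m·n + 72·m - 18·m² + 102·n - 18 - 168·n² + 48·m·n² - 162·m²·n + 72·n³ - 108·m³

(-3 + 6·n + 9·m)·(2·m - 1 + 3·n)·(4·n - 6 - 6·m)
= (-6·m + 3 - 9·n + 12·m·n - 6·n + 18·n² + 18·m² - 9·m + 27·m·n)·(4·n - 6 - 6·m)    [distributive law]
= (-15·m + 3 - 15·n + 39·m·n + 18·n² + 18·m²)·(4·n - 6 - 6·m)    [combine like terms]
= -60·m·n + 90·m + 90·m² + 12·n - 18 - 18·m - 60·n² + 90·n + 90·m·n + 156·m·n² - 234·m·n - 234·m²·n + 72·n³ - 108·n² - 108·m·n² + 72·m²·n - 108·m² - 108·m³    [distributive law]
= -204·m·n + 72·m - 18·m² + 102·n - 18 - 168·n² + 48·m·n² - 162·m²·n + 72·n³ - 108·m³    [combine like terms]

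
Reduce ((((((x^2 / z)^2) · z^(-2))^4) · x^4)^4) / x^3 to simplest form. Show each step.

x^77z^(-64)

((((((x^2 / z)^2) · z^(-2))^4) · x^4)^4) / x^3
= ((((((x^2 / z)^2) · z^(-2))^4)^4) · ((x^4)^4)) / x^3    [power of a product]
= (((((x^2 / z)^2) · z^(-2))^16) · ((x^4)^4)) / x^3    [power of a power]
= (((((x^2 / z)^2)^16) · ((z^(-2))^16)) · ((x^4)^4)) / x^3    [power of a product]
= ((((x^2 / z)^32) · ((z^(-2))^16)) · ((x^4)^4)) / x^3    [power of a power]
= (((((x^2)^32) / (z^32)) · ((z^(-2))^16)) · ((x^4)^4)) / x^3    [power of a quotient]
= (((x^64 / (z^32)) · ((z^(-2))^16)) · ((x^4)^4)) / x^3    [power of a power]
= (((x^64 / z^32) · z^(-32)) · ((x^4)^4)) / x^3    [power of a power]
= (((x^64 / z^32) · z^(-32)) · x^16) / x^3    [power of a power]
= x^77z^(-64)    [quotient of powers; product of powers]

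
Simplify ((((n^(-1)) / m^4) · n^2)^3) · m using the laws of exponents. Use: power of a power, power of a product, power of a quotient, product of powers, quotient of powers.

m^(-11)n^3

((((n^(-1)) / m^4) · n^2)^3) · m
= ((((n^(-1)) / m^4)^3) · ((n^2)^3)) · m    [power of a product]
= ((((n^(-1))^3) / ((m^4)^3)) · ((n^2)^3)) · m    [power of a quotient]
= (((n^(-3)) / ((m^4)^3)) · ((n^2)^3)) · m    [power of a power]
= ((n^(-3) / m^12) · ((n^2)^3)) · m    [power of a power]
= ((n^(-3) / m^12) · n^6) · m    [power of a power]
= m^(-11)n^3    [quotient of powers; product of powers]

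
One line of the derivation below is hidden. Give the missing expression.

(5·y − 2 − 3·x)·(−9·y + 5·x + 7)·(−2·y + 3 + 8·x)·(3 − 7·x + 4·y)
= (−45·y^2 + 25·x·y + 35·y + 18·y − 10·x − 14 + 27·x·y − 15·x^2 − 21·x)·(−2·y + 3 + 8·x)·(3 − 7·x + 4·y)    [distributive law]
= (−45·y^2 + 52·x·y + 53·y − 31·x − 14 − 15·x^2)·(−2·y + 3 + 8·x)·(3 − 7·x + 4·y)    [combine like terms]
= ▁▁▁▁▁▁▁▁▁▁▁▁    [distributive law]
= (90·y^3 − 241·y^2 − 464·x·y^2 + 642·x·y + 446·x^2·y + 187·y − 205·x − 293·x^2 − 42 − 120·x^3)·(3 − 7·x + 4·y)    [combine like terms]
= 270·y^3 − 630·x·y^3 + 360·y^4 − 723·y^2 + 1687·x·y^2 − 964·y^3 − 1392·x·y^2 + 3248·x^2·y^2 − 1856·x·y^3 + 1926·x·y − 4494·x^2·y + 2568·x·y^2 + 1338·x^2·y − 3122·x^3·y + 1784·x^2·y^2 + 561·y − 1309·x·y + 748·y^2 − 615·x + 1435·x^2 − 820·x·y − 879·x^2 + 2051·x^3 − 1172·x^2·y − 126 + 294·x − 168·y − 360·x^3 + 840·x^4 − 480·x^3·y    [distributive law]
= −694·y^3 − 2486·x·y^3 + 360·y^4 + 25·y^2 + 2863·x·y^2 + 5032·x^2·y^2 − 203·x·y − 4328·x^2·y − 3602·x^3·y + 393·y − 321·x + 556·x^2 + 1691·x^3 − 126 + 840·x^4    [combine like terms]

Applying distributive law to the line above:

(90·y^3 − 135·y^2 − 360·x·y^2 − 104·x·y^2 + 156·x·y + 416·x^2·y − 106·y^2 + 159·y + 424·x·y + 62·x·y − 93·x − 248·x^2 + 28·y − 42 − 112·x + 30·x^2·y − 45·x^2 − 120·x^3)·(3 − 7·x + 4·y)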